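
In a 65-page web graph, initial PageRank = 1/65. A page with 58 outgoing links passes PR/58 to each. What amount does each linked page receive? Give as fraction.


Initial PR = 1/65 = 1/65
Outlinks = 58
Contribution per link = PR / outlinks
= 1/65 / 58
= 1/3770

1/3770


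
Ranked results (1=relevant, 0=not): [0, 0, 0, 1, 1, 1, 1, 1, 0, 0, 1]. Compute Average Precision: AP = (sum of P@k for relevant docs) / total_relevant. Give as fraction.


Computing P@k for each relevant position:
Position 1: not relevant
Position 2: not relevant
Position 3: not relevant
Position 4: relevant, P@4 = 1/4 = 1/4
Position 5: relevant, P@5 = 2/5 = 2/5
Position 6: relevant, P@6 = 3/6 = 1/2
Position 7: relevant, P@7 = 4/7 = 4/7
Position 8: relevant, P@8 = 5/8 = 5/8
Position 9: not relevant
Position 10: not relevant
Position 11: relevant, P@11 = 6/11 = 6/11
Sum of P@k = 1/4 + 2/5 + 1/2 + 4/7 + 5/8 + 6/11 = 8907/3080
AP = 8907/3080 / 6 = 2969/6160

2969/6160


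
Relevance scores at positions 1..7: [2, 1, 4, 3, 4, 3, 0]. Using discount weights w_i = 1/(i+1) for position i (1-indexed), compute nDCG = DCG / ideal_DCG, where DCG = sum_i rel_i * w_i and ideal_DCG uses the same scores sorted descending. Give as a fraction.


Position discount weights w_i = 1/(i+1) for i=1..7:
Weights = [1/2, 1/3, 1/4, 1/5, 1/6, 1/7, 1/8]
Actual relevance: [2, 1, 4, 3, 4, 3, 0]
DCG = 2/2 + 1/3 + 4/4 + 3/5 + 4/6 + 3/7 + 0/8 = 141/35
Ideal relevance (sorted desc): [4, 4, 3, 3, 2, 1, 0]
Ideal DCG = 4/2 + 4/3 + 3/4 + 3/5 + 2/6 + 1/7 + 0/8 = 2167/420
nDCG = DCG / ideal_DCG = 141/35 / 2167/420 = 1692/2167

1692/2167


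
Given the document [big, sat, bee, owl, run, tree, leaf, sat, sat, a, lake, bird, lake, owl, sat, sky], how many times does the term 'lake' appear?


Document has 16 words
Scanning for 'lake':
Found at positions: [10, 12]
Count = 2

2


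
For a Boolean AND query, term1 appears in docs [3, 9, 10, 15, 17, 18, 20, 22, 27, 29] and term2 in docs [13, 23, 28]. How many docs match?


Boolean AND: find intersection of posting lists
term1 docs: [3, 9, 10, 15, 17, 18, 20, 22, 27, 29]
term2 docs: [13, 23, 28]
Intersection: []
|intersection| = 0

0


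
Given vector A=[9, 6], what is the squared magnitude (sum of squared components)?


|A|^2 = sum of squared components
A[0]^2 = 9^2 = 81
A[1]^2 = 6^2 = 36
Sum = 81 + 36 = 117

117


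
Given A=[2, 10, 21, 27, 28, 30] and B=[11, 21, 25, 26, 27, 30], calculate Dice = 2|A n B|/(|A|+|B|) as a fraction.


A intersect B = [21, 27, 30]
|A intersect B| = 3
|A| = 6, |B| = 6
Dice = 2*3 / (6+6)
= 6 / 12 = 1/2

1/2


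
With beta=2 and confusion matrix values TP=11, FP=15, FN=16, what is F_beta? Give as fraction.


P = TP/(TP+FP) = 11/26 = 11/26
R = TP/(TP+FN) = 11/27 = 11/27
beta^2 = 2^2 = 4
(1 + beta^2) = 5
Numerator = (1+beta^2)*P*R = 605/702
Denominator = beta^2*P + R = 22/13 + 11/27 = 737/351
F_beta = 55/134

55/134


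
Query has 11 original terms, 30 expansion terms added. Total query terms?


Original terms: 11
Expansion terms: 30
Total = 11 + 30 = 41

41


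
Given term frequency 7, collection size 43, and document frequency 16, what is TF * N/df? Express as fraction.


TF * (N/df)
= 7 * (43/16)
= 7 * 43/16
= 301/16

301/16


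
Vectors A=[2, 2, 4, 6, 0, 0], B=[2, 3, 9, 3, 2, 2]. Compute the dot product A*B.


Dot product = sum of element-wise products
A[0]*B[0] = 2*2 = 4
A[1]*B[1] = 2*3 = 6
A[2]*B[2] = 4*9 = 36
A[3]*B[3] = 6*3 = 18
A[4]*B[4] = 0*2 = 0
A[5]*B[5] = 0*2 = 0
Sum = 4 + 6 + 36 + 18 + 0 + 0 = 64

64


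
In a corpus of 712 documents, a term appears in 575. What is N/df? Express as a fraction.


IDF ratio = N / df
= 712 / 575
= 712/575

712/575


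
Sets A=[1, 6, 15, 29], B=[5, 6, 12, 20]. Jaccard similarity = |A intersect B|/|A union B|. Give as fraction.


A intersect B = [6]
|A intersect B| = 1
A union B = [1, 5, 6, 12, 15, 20, 29]
|A union B| = 7
Jaccard = 1/7 = 1/7

1/7


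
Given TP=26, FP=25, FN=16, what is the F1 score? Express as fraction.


F1 = 2 * P * R / (P + R)
P = TP/(TP+FP) = 26/51 = 26/51
R = TP/(TP+FN) = 26/42 = 13/21
2 * P * R = 2 * 26/51 * 13/21 = 676/1071
P + R = 26/51 + 13/21 = 403/357
F1 = 676/1071 / 403/357 = 52/93

52/93


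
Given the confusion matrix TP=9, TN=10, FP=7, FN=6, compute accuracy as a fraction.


Accuracy = (TP + TN) / (TP + TN + FP + FN)
TP + TN = 9 + 10 = 19
Total = 9 + 10 + 7 + 6 = 32
Accuracy = 19 / 32 = 19/32

19/32


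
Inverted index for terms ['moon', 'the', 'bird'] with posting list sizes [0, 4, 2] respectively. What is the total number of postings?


Summing posting list sizes:
'moon': 0 postings
'the': 4 postings
'bird': 2 postings
Total = 0 + 4 + 2 = 6

6


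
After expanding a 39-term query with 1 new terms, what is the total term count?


Original terms: 39
Expansion terms: 1
Total = 39 + 1 = 40

40


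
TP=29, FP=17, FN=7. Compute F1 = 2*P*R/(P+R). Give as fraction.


F1 = 2 * P * R / (P + R)
P = TP/(TP+FP) = 29/46 = 29/46
R = TP/(TP+FN) = 29/36 = 29/36
2 * P * R = 2 * 29/46 * 29/36 = 841/828
P + R = 29/46 + 29/36 = 1189/828
F1 = 841/828 / 1189/828 = 29/41

29/41


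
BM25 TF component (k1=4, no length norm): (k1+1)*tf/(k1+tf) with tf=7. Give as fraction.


BM25 TF component = (k1+1)*tf / (k1+tf)
k1 = 4, tf = 7
Numerator = (4+1)*7 = 35
Denominator = 4 + 7 = 11
= 35/11 = 35/11

35/11


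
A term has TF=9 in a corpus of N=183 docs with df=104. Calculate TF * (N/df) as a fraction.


TF * (N/df)
= 9 * (183/104)
= 9 * 183/104
= 1647/104

1647/104


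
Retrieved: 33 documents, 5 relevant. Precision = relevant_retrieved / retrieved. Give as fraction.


Precision = relevant_retrieved / total_retrieved
= 5 / 33
= 5 / (5 + 28)
= 5/33

5/33


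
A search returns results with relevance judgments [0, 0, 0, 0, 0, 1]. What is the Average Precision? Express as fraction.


Computing P@k for each relevant position:
Position 1: not relevant
Position 2: not relevant
Position 3: not relevant
Position 4: not relevant
Position 5: not relevant
Position 6: relevant, P@6 = 1/6 = 1/6
Sum of P@k = 1/6 = 1/6
AP = 1/6 / 1 = 1/6

1/6


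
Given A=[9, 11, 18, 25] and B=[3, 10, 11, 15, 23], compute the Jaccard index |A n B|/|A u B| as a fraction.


A intersect B = [11]
|A intersect B| = 1
A union B = [3, 9, 10, 11, 15, 18, 23, 25]
|A union B| = 8
Jaccard = 1/8 = 1/8

1/8


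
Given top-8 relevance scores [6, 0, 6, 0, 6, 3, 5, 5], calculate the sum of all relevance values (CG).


Cumulative Gain = sum of relevance scores
Position 1: rel=6, running sum=6
Position 2: rel=0, running sum=6
Position 3: rel=6, running sum=12
Position 4: rel=0, running sum=12
Position 5: rel=6, running sum=18
Position 6: rel=3, running sum=21
Position 7: rel=5, running sum=26
Position 8: rel=5, running sum=31
CG = 31

31


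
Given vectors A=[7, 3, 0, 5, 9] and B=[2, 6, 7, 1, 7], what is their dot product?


Dot product = sum of element-wise products
A[0]*B[0] = 7*2 = 14
A[1]*B[1] = 3*6 = 18
A[2]*B[2] = 0*7 = 0
A[3]*B[3] = 5*1 = 5
A[4]*B[4] = 9*7 = 63
Sum = 14 + 18 + 0 + 5 + 63 = 100

100


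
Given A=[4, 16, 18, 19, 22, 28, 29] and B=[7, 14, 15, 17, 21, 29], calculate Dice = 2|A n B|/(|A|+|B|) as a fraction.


A intersect B = [29]
|A intersect B| = 1
|A| = 7, |B| = 6
Dice = 2*1 / (7+6)
= 2 / 13 = 2/13

2/13


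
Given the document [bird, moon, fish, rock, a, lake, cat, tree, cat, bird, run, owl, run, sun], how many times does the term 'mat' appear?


Document has 14 words
Scanning for 'mat':
Term not found in document
Count = 0

0


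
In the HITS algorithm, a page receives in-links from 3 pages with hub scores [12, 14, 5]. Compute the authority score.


Authority = sum of hub scores of in-linkers
In-link 1: hub score = 12
In-link 2: hub score = 14
In-link 3: hub score = 5
Authority = 12 + 14 + 5 = 31

31


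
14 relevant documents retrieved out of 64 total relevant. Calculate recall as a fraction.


Recall = retrieved_relevant / total_relevant
= 14 / 64
= 14 / (14 + 50)
= 7/32

7/32


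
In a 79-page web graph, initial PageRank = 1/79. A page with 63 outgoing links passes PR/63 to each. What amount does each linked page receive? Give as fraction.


Initial PR = 1/79 = 1/79
Outlinks = 63
Contribution per link = PR / outlinks
= 1/79 / 63
= 1/4977

1/4977


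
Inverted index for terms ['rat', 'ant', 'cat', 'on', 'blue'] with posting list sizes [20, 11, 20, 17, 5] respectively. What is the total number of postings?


Summing posting list sizes:
'rat': 20 postings
'ant': 11 postings
'cat': 20 postings
'on': 17 postings
'blue': 5 postings
Total = 20 + 11 + 20 + 17 + 5 = 73

73


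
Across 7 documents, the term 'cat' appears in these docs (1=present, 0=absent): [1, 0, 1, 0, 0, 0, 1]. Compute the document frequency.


Checking each document for 'cat':
Doc 1: present
Doc 2: absent
Doc 3: present
Doc 4: absent
Doc 5: absent
Doc 6: absent
Doc 7: present
df = sum of presences = 1 + 0 + 1 + 0 + 0 + 0 + 1 = 3

3


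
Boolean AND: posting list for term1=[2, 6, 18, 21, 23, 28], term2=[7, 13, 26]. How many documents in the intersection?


Boolean AND: find intersection of posting lists
term1 docs: [2, 6, 18, 21, 23, 28]
term2 docs: [7, 13, 26]
Intersection: []
|intersection| = 0

0


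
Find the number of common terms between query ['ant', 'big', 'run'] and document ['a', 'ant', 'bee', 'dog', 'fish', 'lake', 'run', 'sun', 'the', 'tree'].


Query terms: ['ant', 'big', 'run']
Document terms: ['a', 'ant', 'bee', 'dog', 'fish', 'lake', 'run', 'sun', 'the', 'tree']
Common terms: ['ant', 'run']
Overlap count = 2

2


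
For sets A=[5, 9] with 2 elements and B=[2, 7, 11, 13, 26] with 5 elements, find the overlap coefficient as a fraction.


A intersect B = []
|A intersect B| = 0
min(|A|, |B|) = min(2, 5) = 2
Overlap = 0 / 2 = 0

0


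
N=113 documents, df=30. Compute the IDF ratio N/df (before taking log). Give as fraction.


IDF ratio = N / df
= 113 / 30
= 113/30

113/30


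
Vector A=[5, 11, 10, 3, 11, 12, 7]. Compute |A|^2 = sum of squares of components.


|A|^2 = sum of squared components
A[0]^2 = 5^2 = 25
A[1]^2 = 11^2 = 121
A[2]^2 = 10^2 = 100
A[3]^2 = 3^2 = 9
A[4]^2 = 11^2 = 121
A[5]^2 = 12^2 = 144
A[6]^2 = 7^2 = 49
Sum = 25 + 121 + 100 + 9 + 121 + 144 + 49 = 569

569


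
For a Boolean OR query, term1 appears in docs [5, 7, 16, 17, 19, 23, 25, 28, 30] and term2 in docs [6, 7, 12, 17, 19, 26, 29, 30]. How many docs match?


Boolean OR: find union of posting lists
term1 docs: [5, 7, 16, 17, 19, 23, 25, 28, 30]
term2 docs: [6, 7, 12, 17, 19, 26, 29, 30]
Union: [5, 6, 7, 12, 16, 17, 19, 23, 25, 26, 28, 29, 30]
|union| = 13

13


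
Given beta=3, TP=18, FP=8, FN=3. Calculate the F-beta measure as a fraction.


P = TP/(TP+FP) = 18/26 = 9/13
R = TP/(TP+FN) = 18/21 = 6/7
beta^2 = 3^2 = 9
(1 + beta^2) = 10
Numerator = (1+beta^2)*P*R = 540/91
Denominator = beta^2*P + R = 81/13 + 6/7 = 645/91
F_beta = 36/43

36/43


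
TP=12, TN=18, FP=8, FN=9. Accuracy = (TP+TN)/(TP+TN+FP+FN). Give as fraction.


Accuracy = (TP + TN) / (TP + TN + FP + FN)
TP + TN = 12 + 18 = 30
Total = 12 + 18 + 8 + 9 = 47
Accuracy = 30 / 47 = 30/47

30/47


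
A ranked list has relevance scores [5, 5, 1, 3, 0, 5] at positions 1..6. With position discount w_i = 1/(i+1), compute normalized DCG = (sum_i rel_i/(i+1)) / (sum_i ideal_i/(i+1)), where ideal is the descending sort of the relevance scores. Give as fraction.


Position discount weights w_i = 1/(i+1) for i=1..6:
Weights = [1/2, 1/3, 1/4, 1/5, 1/6, 1/7]
Actual relevance: [5, 5, 1, 3, 0, 5]
DCG = 5/2 + 5/3 + 1/4 + 3/5 + 0/6 + 5/7 = 2407/420
Ideal relevance (sorted desc): [5, 5, 5, 3, 1, 0]
Ideal DCG = 5/2 + 5/3 + 5/4 + 3/5 + 1/6 + 0/7 = 371/60
nDCG = DCG / ideal_DCG = 2407/420 / 371/60 = 2407/2597

2407/2597


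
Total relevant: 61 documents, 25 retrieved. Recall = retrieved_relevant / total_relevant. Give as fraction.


Recall = retrieved_relevant / total_relevant
= 25 / 61
= 25 / (25 + 36)
= 25/61

25/61


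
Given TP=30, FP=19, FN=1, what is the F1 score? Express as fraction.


F1 = 2 * P * R / (P + R)
P = TP/(TP+FP) = 30/49 = 30/49
R = TP/(TP+FN) = 30/31 = 30/31
2 * P * R = 2 * 30/49 * 30/31 = 1800/1519
P + R = 30/49 + 30/31 = 2400/1519
F1 = 1800/1519 / 2400/1519 = 3/4

3/4


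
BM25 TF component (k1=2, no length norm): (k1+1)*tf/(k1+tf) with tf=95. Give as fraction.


BM25 TF component = (k1+1)*tf / (k1+tf)
k1 = 2, tf = 95
Numerator = (2+1)*95 = 285
Denominator = 2 + 95 = 97
= 285/97 = 285/97

285/97


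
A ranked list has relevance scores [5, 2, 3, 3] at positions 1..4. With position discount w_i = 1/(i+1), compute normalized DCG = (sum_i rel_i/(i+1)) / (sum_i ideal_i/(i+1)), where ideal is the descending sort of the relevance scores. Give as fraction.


Position discount weights w_i = 1/(i+1) for i=1..4:
Weights = [1/2, 1/3, 1/4, 1/5]
Actual relevance: [5, 2, 3, 3]
DCG = 5/2 + 2/3 + 3/4 + 3/5 = 271/60
Ideal relevance (sorted desc): [5, 3, 3, 2]
Ideal DCG = 5/2 + 3/3 + 3/4 + 2/5 = 93/20
nDCG = DCG / ideal_DCG = 271/60 / 93/20 = 271/279

271/279


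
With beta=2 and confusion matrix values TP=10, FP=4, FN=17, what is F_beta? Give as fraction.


P = TP/(TP+FP) = 10/14 = 5/7
R = TP/(TP+FN) = 10/27 = 10/27
beta^2 = 2^2 = 4
(1 + beta^2) = 5
Numerator = (1+beta^2)*P*R = 250/189
Denominator = beta^2*P + R = 20/7 + 10/27 = 610/189
F_beta = 25/61

25/61


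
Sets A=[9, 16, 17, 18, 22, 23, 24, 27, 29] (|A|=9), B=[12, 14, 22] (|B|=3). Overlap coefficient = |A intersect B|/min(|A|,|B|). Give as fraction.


A intersect B = [22]
|A intersect B| = 1
min(|A|, |B|) = min(9, 3) = 3
Overlap = 1 / 3 = 1/3

1/3


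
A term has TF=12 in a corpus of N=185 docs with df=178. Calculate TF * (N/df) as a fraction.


TF * (N/df)
= 12 * (185/178)
= 12 * 185/178
= 1110/89

1110/89


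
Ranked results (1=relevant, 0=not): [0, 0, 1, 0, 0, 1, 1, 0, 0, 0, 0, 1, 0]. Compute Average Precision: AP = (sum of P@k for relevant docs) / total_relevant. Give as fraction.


Computing P@k for each relevant position:
Position 1: not relevant
Position 2: not relevant
Position 3: relevant, P@3 = 1/3 = 1/3
Position 4: not relevant
Position 5: not relevant
Position 6: relevant, P@6 = 2/6 = 1/3
Position 7: relevant, P@7 = 3/7 = 3/7
Position 8: not relevant
Position 9: not relevant
Position 10: not relevant
Position 11: not relevant
Position 12: relevant, P@12 = 4/12 = 1/3
Position 13: not relevant
Sum of P@k = 1/3 + 1/3 + 3/7 + 1/3 = 10/7
AP = 10/7 / 4 = 5/14

5/14


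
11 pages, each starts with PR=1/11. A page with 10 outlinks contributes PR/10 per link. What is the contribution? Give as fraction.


Initial PR = 1/11 = 1/11
Outlinks = 10
Contribution per link = PR / outlinks
= 1/11 / 10
= 1/110

1/110


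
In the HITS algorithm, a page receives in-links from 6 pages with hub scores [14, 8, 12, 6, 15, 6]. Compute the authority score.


Authority = sum of hub scores of in-linkers
In-link 1: hub score = 14
In-link 2: hub score = 8
In-link 3: hub score = 12
In-link 4: hub score = 6
In-link 5: hub score = 15
In-link 6: hub score = 6
Authority = 14 + 8 + 12 + 6 + 15 + 6 = 61

61


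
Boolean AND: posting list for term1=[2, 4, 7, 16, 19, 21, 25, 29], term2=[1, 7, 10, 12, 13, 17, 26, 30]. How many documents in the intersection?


Boolean AND: find intersection of posting lists
term1 docs: [2, 4, 7, 16, 19, 21, 25, 29]
term2 docs: [1, 7, 10, 12, 13, 17, 26, 30]
Intersection: [7]
|intersection| = 1

1


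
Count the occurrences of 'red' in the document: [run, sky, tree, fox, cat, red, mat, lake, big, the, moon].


Document has 11 words
Scanning for 'red':
Found at positions: [5]
Count = 1

1


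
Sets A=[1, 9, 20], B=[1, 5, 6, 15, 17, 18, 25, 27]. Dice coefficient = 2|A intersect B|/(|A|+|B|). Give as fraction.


A intersect B = [1]
|A intersect B| = 1
|A| = 3, |B| = 8
Dice = 2*1 / (3+8)
= 2 / 11 = 2/11

2/11


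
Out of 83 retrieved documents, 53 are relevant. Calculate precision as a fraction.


Precision = relevant_retrieved / total_retrieved
= 53 / 83
= 53 / (53 + 30)
= 53/83

53/83


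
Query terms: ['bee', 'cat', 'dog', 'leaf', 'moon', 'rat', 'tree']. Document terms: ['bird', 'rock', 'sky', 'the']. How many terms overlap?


Query terms: ['bee', 'cat', 'dog', 'leaf', 'moon', 'rat', 'tree']
Document terms: ['bird', 'rock', 'sky', 'the']
Common terms: []
Overlap count = 0

0


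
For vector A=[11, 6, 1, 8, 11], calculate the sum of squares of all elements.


|A|^2 = sum of squared components
A[0]^2 = 11^2 = 121
A[1]^2 = 6^2 = 36
A[2]^2 = 1^2 = 1
A[3]^2 = 8^2 = 64
A[4]^2 = 11^2 = 121
Sum = 121 + 36 + 1 + 64 + 121 = 343

343


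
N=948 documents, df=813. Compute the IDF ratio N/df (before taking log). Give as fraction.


IDF ratio = N / df
= 948 / 813
= 316/271

316/271


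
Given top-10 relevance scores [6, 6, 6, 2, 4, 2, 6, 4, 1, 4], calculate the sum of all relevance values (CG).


Cumulative Gain = sum of relevance scores
Position 1: rel=6, running sum=6
Position 2: rel=6, running sum=12
Position 3: rel=6, running sum=18
Position 4: rel=2, running sum=20
Position 5: rel=4, running sum=24
Position 6: rel=2, running sum=26
Position 7: rel=6, running sum=32
Position 8: rel=4, running sum=36
Position 9: rel=1, running sum=37
Position 10: rel=4, running sum=41
CG = 41

41


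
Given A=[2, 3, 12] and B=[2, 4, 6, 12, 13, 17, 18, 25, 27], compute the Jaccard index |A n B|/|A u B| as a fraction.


A intersect B = [2, 12]
|A intersect B| = 2
A union B = [2, 3, 4, 6, 12, 13, 17, 18, 25, 27]
|A union B| = 10
Jaccard = 2/10 = 1/5

1/5


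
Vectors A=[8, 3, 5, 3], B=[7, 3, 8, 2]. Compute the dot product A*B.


Dot product = sum of element-wise products
A[0]*B[0] = 8*7 = 56
A[1]*B[1] = 3*3 = 9
A[2]*B[2] = 5*8 = 40
A[3]*B[3] = 3*2 = 6
Sum = 56 + 9 + 40 + 6 = 111

111


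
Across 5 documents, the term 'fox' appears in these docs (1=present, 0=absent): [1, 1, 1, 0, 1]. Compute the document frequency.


Checking each document for 'fox':
Doc 1: present
Doc 2: present
Doc 3: present
Doc 4: absent
Doc 5: present
df = sum of presences = 1 + 1 + 1 + 0 + 1 = 4

4


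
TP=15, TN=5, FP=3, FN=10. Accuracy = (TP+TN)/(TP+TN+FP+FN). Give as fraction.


Accuracy = (TP + TN) / (TP + TN + FP + FN)
TP + TN = 15 + 5 = 20
Total = 15 + 5 + 3 + 10 = 33
Accuracy = 20 / 33 = 20/33

20/33


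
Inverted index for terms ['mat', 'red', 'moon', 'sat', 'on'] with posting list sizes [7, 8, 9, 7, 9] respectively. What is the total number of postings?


Summing posting list sizes:
'mat': 7 postings
'red': 8 postings
'moon': 9 postings
'sat': 7 postings
'on': 9 postings
Total = 7 + 8 + 9 + 7 + 9 = 40

40


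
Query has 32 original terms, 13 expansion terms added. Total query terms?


Original terms: 32
Expansion terms: 13
Total = 32 + 13 = 45

45


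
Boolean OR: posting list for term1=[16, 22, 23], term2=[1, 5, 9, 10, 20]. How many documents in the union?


Boolean OR: find union of posting lists
term1 docs: [16, 22, 23]
term2 docs: [1, 5, 9, 10, 20]
Union: [1, 5, 9, 10, 16, 20, 22, 23]
|union| = 8

8


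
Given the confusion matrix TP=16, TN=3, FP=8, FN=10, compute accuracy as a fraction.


Accuracy = (TP + TN) / (TP + TN + FP + FN)
TP + TN = 16 + 3 = 19
Total = 16 + 3 + 8 + 10 = 37
Accuracy = 19 / 37 = 19/37

19/37


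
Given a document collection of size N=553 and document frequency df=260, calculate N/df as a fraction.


IDF ratio = N / df
= 553 / 260
= 553/260

553/260


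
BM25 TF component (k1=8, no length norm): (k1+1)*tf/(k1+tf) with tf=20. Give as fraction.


BM25 TF component = (k1+1)*tf / (k1+tf)
k1 = 8, tf = 20
Numerator = (8+1)*20 = 180
Denominator = 8 + 20 = 28
= 180/28 = 45/7

45/7


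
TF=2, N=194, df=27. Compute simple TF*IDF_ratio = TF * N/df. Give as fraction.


TF * (N/df)
= 2 * (194/27)
= 2 * 194/27
= 388/27

388/27


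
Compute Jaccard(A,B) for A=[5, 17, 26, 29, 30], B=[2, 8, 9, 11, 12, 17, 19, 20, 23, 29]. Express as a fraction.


A intersect B = [17, 29]
|A intersect B| = 2
A union B = [2, 5, 8, 9, 11, 12, 17, 19, 20, 23, 26, 29, 30]
|A union B| = 13
Jaccard = 2/13 = 2/13

2/13


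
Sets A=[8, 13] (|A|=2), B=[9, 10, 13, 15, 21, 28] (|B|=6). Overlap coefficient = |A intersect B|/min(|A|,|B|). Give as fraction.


A intersect B = [13]
|A intersect B| = 1
min(|A|, |B|) = min(2, 6) = 2
Overlap = 1 / 2 = 1/2

1/2


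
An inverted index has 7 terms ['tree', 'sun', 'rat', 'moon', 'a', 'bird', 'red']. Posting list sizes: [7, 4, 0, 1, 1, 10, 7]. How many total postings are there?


Summing posting list sizes:
'tree': 7 postings
'sun': 4 postings
'rat': 0 postings
'moon': 1 postings
'a': 1 postings
'bird': 10 postings
'red': 7 postings
Total = 7 + 4 + 0 + 1 + 1 + 10 + 7 = 30

30


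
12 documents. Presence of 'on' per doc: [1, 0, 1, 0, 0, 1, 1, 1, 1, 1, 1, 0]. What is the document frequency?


Checking each document for 'on':
Doc 1: present
Doc 2: absent
Doc 3: present
Doc 4: absent
Doc 5: absent
Doc 6: present
Doc 7: present
Doc 8: present
Doc 9: present
Doc 10: present
Doc 11: present
Doc 12: absent
df = sum of presences = 1 + 0 + 1 + 0 + 0 + 1 + 1 + 1 + 1 + 1 + 1 + 0 = 8

8


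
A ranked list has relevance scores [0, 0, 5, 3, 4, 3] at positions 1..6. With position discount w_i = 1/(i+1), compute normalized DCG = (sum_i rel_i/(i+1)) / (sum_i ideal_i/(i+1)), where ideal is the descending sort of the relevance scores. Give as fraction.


Position discount weights w_i = 1/(i+1) for i=1..6:
Weights = [1/2, 1/3, 1/4, 1/5, 1/6, 1/7]
Actual relevance: [0, 0, 5, 3, 4, 3]
DCG = 0/2 + 0/3 + 5/4 + 3/5 + 4/6 + 3/7 = 1237/420
Ideal relevance (sorted desc): [5, 4, 3, 3, 0, 0]
Ideal DCG = 5/2 + 4/3 + 3/4 + 3/5 + 0/6 + 0/7 = 311/60
nDCG = DCG / ideal_DCG = 1237/420 / 311/60 = 1237/2177

1237/2177


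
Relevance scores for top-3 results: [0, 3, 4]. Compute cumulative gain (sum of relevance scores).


Cumulative Gain = sum of relevance scores
Position 1: rel=0, running sum=0
Position 2: rel=3, running sum=3
Position 3: rel=4, running sum=7
CG = 7

7


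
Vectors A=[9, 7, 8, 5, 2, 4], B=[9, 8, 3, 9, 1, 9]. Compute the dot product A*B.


Dot product = sum of element-wise products
A[0]*B[0] = 9*9 = 81
A[1]*B[1] = 7*8 = 56
A[2]*B[2] = 8*3 = 24
A[3]*B[3] = 5*9 = 45
A[4]*B[4] = 2*1 = 2
A[5]*B[5] = 4*9 = 36
Sum = 81 + 56 + 24 + 45 + 2 + 36 = 244

244


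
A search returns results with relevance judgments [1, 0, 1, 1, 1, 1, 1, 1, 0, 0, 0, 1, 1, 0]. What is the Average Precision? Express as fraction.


Computing P@k for each relevant position:
Position 1: relevant, P@1 = 1/1 = 1
Position 2: not relevant
Position 3: relevant, P@3 = 2/3 = 2/3
Position 4: relevant, P@4 = 3/4 = 3/4
Position 5: relevant, P@5 = 4/5 = 4/5
Position 6: relevant, P@6 = 5/6 = 5/6
Position 7: relevant, P@7 = 6/7 = 6/7
Position 8: relevant, P@8 = 7/8 = 7/8
Position 9: not relevant
Position 10: not relevant
Position 11: not relevant
Position 12: relevant, P@12 = 8/12 = 2/3
Position 13: relevant, P@13 = 9/13 = 9/13
Position 14: not relevant
Sum of P@k = 1 + 2/3 + 3/4 + 4/5 + 5/6 + 6/7 + 7/8 + 2/3 + 9/13 = 77981/10920
AP = 77981/10920 / 9 = 77981/98280

77981/98280


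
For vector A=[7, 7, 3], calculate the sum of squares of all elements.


|A|^2 = sum of squared components
A[0]^2 = 7^2 = 49
A[1]^2 = 7^2 = 49
A[2]^2 = 3^2 = 9
Sum = 49 + 49 + 9 = 107

107


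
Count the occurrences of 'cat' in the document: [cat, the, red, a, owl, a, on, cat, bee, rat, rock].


Document has 11 words
Scanning for 'cat':
Found at positions: [0, 7]
Count = 2

2


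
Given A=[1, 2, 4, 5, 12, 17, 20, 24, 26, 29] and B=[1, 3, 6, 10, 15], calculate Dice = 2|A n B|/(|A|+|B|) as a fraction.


A intersect B = [1]
|A intersect B| = 1
|A| = 10, |B| = 5
Dice = 2*1 / (10+5)
= 2 / 15 = 2/15

2/15


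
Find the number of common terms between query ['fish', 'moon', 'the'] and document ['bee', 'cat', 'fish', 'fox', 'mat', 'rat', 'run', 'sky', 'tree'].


Query terms: ['fish', 'moon', 'the']
Document terms: ['bee', 'cat', 'fish', 'fox', 'mat', 'rat', 'run', 'sky', 'tree']
Common terms: ['fish']
Overlap count = 1

1


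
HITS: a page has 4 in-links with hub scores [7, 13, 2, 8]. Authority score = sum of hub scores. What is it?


Authority = sum of hub scores of in-linkers
In-link 1: hub score = 7
In-link 2: hub score = 13
In-link 3: hub score = 2
In-link 4: hub score = 8
Authority = 7 + 13 + 2 + 8 = 30

30


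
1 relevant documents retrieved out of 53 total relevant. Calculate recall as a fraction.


Recall = retrieved_relevant / total_relevant
= 1 / 53
= 1 / (1 + 52)
= 1/53

1/53


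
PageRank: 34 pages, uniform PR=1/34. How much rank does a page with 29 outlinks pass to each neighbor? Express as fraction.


Initial PR = 1/34 = 1/34
Outlinks = 29
Contribution per link = PR / outlinks
= 1/34 / 29
= 1/986

1/986


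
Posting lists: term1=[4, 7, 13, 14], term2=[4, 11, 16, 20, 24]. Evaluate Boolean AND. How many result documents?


Boolean AND: find intersection of posting lists
term1 docs: [4, 7, 13, 14]
term2 docs: [4, 11, 16, 20, 24]
Intersection: [4]
|intersection| = 1

1


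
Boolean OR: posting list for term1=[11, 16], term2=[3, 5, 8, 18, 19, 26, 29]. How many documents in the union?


Boolean OR: find union of posting lists
term1 docs: [11, 16]
term2 docs: [3, 5, 8, 18, 19, 26, 29]
Union: [3, 5, 8, 11, 16, 18, 19, 26, 29]
|union| = 9

9


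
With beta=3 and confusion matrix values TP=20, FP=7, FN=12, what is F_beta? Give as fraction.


P = TP/(TP+FP) = 20/27 = 20/27
R = TP/(TP+FN) = 20/32 = 5/8
beta^2 = 3^2 = 9
(1 + beta^2) = 10
Numerator = (1+beta^2)*P*R = 125/27
Denominator = beta^2*P + R = 20/3 + 5/8 = 175/24
F_beta = 40/63

40/63


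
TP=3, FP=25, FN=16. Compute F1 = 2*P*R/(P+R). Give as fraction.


F1 = 2 * P * R / (P + R)
P = TP/(TP+FP) = 3/28 = 3/28
R = TP/(TP+FN) = 3/19 = 3/19
2 * P * R = 2 * 3/28 * 3/19 = 9/266
P + R = 3/28 + 3/19 = 141/532
F1 = 9/266 / 141/532 = 6/47

6/47


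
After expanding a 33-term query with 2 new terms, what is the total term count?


Original terms: 33
Expansion terms: 2
Total = 33 + 2 = 35

35


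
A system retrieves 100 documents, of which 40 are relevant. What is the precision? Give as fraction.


Precision = relevant_retrieved / total_retrieved
= 40 / 100
= 40 / (40 + 60)
= 2/5

2/5


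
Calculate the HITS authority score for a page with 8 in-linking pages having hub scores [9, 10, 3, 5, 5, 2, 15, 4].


Authority = sum of hub scores of in-linkers
In-link 1: hub score = 9
In-link 2: hub score = 10
In-link 3: hub score = 3
In-link 4: hub score = 5
In-link 5: hub score = 5
In-link 6: hub score = 2
In-link 7: hub score = 15
In-link 8: hub score = 4
Authority = 9 + 10 + 3 + 5 + 5 + 2 + 15 + 4 = 53

53


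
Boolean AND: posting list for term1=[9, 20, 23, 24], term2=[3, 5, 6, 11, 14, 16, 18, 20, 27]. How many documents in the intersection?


Boolean AND: find intersection of posting lists
term1 docs: [9, 20, 23, 24]
term2 docs: [3, 5, 6, 11, 14, 16, 18, 20, 27]
Intersection: [20]
|intersection| = 1

1


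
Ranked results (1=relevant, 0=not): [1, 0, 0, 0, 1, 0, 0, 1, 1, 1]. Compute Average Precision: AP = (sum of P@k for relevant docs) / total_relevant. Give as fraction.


Computing P@k for each relevant position:
Position 1: relevant, P@1 = 1/1 = 1
Position 2: not relevant
Position 3: not relevant
Position 4: not relevant
Position 5: relevant, P@5 = 2/5 = 2/5
Position 6: not relevant
Position 7: not relevant
Position 8: relevant, P@8 = 3/8 = 3/8
Position 9: relevant, P@9 = 4/9 = 4/9
Position 10: relevant, P@10 = 5/10 = 1/2
Sum of P@k = 1 + 2/5 + 3/8 + 4/9 + 1/2 = 979/360
AP = 979/360 / 5 = 979/1800

979/1800


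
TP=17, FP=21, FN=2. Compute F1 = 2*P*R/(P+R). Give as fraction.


F1 = 2 * P * R / (P + R)
P = TP/(TP+FP) = 17/38 = 17/38
R = TP/(TP+FN) = 17/19 = 17/19
2 * P * R = 2 * 17/38 * 17/19 = 289/361
P + R = 17/38 + 17/19 = 51/38
F1 = 289/361 / 51/38 = 34/57

34/57


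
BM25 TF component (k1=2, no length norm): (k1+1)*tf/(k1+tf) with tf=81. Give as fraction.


BM25 TF component = (k1+1)*tf / (k1+tf)
k1 = 2, tf = 81
Numerator = (2+1)*81 = 243
Denominator = 2 + 81 = 83
= 243/83 = 243/83

243/83


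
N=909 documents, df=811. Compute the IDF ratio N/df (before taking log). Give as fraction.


IDF ratio = N / df
= 909 / 811
= 909/811

909/811


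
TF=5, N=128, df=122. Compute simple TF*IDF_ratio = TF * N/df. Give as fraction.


TF * (N/df)
= 5 * (128/122)
= 5 * 64/61
= 320/61

320/61


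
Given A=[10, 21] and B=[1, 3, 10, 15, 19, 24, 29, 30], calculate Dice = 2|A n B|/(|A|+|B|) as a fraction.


A intersect B = [10]
|A intersect B| = 1
|A| = 2, |B| = 8
Dice = 2*1 / (2+8)
= 2 / 10 = 1/5

1/5


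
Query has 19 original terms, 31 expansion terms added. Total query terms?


Original terms: 19
Expansion terms: 31
Total = 19 + 31 = 50

50


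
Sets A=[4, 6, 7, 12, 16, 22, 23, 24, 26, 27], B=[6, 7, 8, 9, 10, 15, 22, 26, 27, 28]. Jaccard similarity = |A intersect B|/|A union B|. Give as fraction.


A intersect B = [6, 7, 22, 26, 27]
|A intersect B| = 5
A union B = [4, 6, 7, 8, 9, 10, 12, 15, 16, 22, 23, 24, 26, 27, 28]
|A union B| = 15
Jaccard = 5/15 = 1/3

1/3


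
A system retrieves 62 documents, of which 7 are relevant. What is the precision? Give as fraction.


Precision = relevant_retrieved / total_retrieved
= 7 / 62
= 7 / (7 + 55)
= 7/62

7/62


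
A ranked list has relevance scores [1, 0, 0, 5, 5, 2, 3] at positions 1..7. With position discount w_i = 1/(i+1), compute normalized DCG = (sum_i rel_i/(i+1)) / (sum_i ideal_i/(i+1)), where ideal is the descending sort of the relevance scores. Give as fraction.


Position discount weights w_i = 1/(i+1) for i=1..7:
Weights = [1/2, 1/3, 1/4, 1/5, 1/6, 1/7, 1/8]
Actual relevance: [1, 0, 0, 5, 5, 2, 3]
DCG = 1/2 + 0/3 + 0/4 + 5/5 + 5/6 + 2/7 + 3/8 = 503/168
Ideal relevance (sorted desc): [5, 5, 3, 2, 1, 0, 0]
Ideal DCG = 5/2 + 5/3 + 3/4 + 2/5 + 1/6 + 0/7 + 0/8 = 329/60
nDCG = DCG / ideal_DCG = 503/168 / 329/60 = 2515/4606

2515/4606


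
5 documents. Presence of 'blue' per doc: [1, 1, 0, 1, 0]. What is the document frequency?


Checking each document for 'blue':
Doc 1: present
Doc 2: present
Doc 3: absent
Doc 4: present
Doc 5: absent
df = sum of presences = 1 + 1 + 0 + 1 + 0 = 3

3


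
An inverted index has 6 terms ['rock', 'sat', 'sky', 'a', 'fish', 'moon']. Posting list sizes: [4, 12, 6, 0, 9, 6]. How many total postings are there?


Summing posting list sizes:
'rock': 4 postings
'sat': 12 postings
'sky': 6 postings
'a': 0 postings
'fish': 9 postings
'moon': 6 postings
Total = 4 + 12 + 6 + 0 + 9 + 6 = 37

37


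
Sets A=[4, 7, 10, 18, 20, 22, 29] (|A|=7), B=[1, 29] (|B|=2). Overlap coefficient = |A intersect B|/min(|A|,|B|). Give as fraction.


A intersect B = [29]
|A intersect B| = 1
min(|A|, |B|) = min(7, 2) = 2
Overlap = 1 / 2 = 1/2

1/2


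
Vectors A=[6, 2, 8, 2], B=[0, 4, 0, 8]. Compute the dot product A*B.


Dot product = sum of element-wise products
A[0]*B[0] = 6*0 = 0
A[1]*B[1] = 2*4 = 8
A[2]*B[2] = 8*0 = 0
A[3]*B[3] = 2*8 = 16
Sum = 0 + 8 + 0 + 16 = 24

24


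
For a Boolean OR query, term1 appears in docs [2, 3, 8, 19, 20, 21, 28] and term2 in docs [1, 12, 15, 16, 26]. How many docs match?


Boolean OR: find union of posting lists
term1 docs: [2, 3, 8, 19, 20, 21, 28]
term2 docs: [1, 12, 15, 16, 26]
Union: [1, 2, 3, 8, 12, 15, 16, 19, 20, 21, 26, 28]
|union| = 12

12


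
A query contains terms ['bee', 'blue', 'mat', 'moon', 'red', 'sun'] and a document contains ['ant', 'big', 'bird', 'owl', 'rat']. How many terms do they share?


Query terms: ['bee', 'blue', 'mat', 'moon', 'red', 'sun']
Document terms: ['ant', 'big', 'bird', 'owl', 'rat']
Common terms: []
Overlap count = 0

0


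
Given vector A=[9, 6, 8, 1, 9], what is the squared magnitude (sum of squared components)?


|A|^2 = sum of squared components
A[0]^2 = 9^2 = 81
A[1]^2 = 6^2 = 36
A[2]^2 = 8^2 = 64
A[3]^2 = 1^2 = 1
A[4]^2 = 9^2 = 81
Sum = 81 + 36 + 64 + 1 + 81 = 263

263


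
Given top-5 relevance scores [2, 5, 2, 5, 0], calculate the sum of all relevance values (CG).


Cumulative Gain = sum of relevance scores
Position 1: rel=2, running sum=2
Position 2: rel=5, running sum=7
Position 3: rel=2, running sum=9
Position 4: rel=5, running sum=14
Position 5: rel=0, running sum=14
CG = 14

14


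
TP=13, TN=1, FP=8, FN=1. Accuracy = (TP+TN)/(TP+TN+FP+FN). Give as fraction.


Accuracy = (TP + TN) / (TP + TN + FP + FN)
TP + TN = 13 + 1 = 14
Total = 13 + 1 + 8 + 1 = 23
Accuracy = 14 / 23 = 14/23

14/23


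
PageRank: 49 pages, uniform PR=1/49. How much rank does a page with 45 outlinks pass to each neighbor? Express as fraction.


Initial PR = 1/49 = 1/49
Outlinks = 45
Contribution per link = PR / outlinks
= 1/49 / 45
= 1/2205

1/2205


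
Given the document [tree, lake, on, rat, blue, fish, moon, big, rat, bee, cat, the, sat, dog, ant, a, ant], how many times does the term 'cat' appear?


Document has 17 words
Scanning for 'cat':
Found at positions: [10]
Count = 1

1


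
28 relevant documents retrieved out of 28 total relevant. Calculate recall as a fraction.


Recall = retrieved_relevant / total_relevant
= 28 / 28
= 28 / (28 + 0)
= 1

1


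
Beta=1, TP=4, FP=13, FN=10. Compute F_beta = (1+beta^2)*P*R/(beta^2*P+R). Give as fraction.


P = TP/(TP+FP) = 4/17 = 4/17
R = TP/(TP+FN) = 4/14 = 2/7
beta^2 = 1^2 = 1
(1 + beta^2) = 2
Numerator = (1+beta^2)*P*R = 16/119
Denominator = beta^2*P + R = 4/17 + 2/7 = 62/119
F_beta = 8/31

8/31


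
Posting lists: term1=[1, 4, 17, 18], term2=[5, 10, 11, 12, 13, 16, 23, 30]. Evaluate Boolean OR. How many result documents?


Boolean OR: find union of posting lists
term1 docs: [1, 4, 17, 18]
term2 docs: [5, 10, 11, 12, 13, 16, 23, 30]
Union: [1, 4, 5, 10, 11, 12, 13, 16, 17, 18, 23, 30]
|union| = 12

12


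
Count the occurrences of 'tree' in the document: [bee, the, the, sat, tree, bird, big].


Document has 7 words
Scanning for 'tree':
Found at positions: [4]
Count = 1

1


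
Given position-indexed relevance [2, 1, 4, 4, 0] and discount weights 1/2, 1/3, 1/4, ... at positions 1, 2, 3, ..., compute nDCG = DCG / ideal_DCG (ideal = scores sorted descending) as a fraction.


Position discount weights w_i = 1/(i+1) for i=1..5:
Weights = [1/2, 1/3, 1/4, 1/5, 1/6]
Actual relevance: [2, 1, 4, 4, 0]
DCG = 2/2 + 1/3 + 4/4 + 4/5 + 0/6 = 47/15
Ideal relevance (sorted desc): [4, 4, 2, 1, 0]
Ideal DCG = 4/2 + 4/3 + 2/4 + 1/5 + 0/6 = 121/30
nDCG = DCG / ideal_DCG = 47/15 / 121/30 = 94/121

94/121


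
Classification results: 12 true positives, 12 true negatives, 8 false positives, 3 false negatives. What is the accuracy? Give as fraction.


Accuracy = (TP + TN) / (TP + TN + FP + FN)
TP + TN = 12 + 12 = 24
Total = 12 + 12 + 8 + 3 = 35
Accuracy = 24 / 35 = 24/35

24/35


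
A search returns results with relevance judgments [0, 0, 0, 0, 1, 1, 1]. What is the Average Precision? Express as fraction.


Computing P@k for each relevant position:
Position 1: not relevant
Position 2: not relevant
Position 3: not relevant
Position 4: not relevant
Position 5: relevant, P@5 = 1/5 = 1/5
Position 6: relevant, P@6 = 2/6 = 1/3
Position 7: relevant, P@7 = 3/7 = 3/7
Sum of P@k = 1/5 + 1/3 + 3/7 = 101/105
AP = 101/105 / 3 = 101/315

101/315


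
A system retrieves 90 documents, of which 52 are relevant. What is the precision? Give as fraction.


Precision = relevant_retrieved / total_retrieved
= 52 / 90
= 52 / (52 + 38)
= 26/45

26/45


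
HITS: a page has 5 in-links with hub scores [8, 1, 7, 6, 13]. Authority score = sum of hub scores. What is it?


Authority = sum of hub scores of in-linkers
In-link 1: hub score = 8
In-link 2: hub score = 1
In-link 3: hub score = 7
In-link 4: hub score = 6
In-link 5: hub score = 13
Authority = 8 + 1 + 7 + 6 + 13 = 35

35


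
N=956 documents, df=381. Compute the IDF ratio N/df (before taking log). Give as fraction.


IDF ratio = N / df
= 956 / 381
= 956/381

956/381


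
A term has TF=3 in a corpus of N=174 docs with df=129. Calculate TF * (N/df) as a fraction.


TF * (N/df)
= 3 * (174/129)
= 3 * 58/43
= 174/43

174/43


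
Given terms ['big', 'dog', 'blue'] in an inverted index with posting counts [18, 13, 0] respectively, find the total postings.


Summing posting list sizes:
'big': 18 postings
'dog': 13 postings
'blue': 0 postings
Total = 18 + 13 + 0 = 31

31


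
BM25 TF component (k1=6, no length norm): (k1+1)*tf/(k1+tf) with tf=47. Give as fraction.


BM25 TF component = (k1+1)*tf / (k1+tf)
k1 = 6, tf = 47
Numerator = (6+1)*47 = 329
Denominator = 6 + 47 = 53
= 329/53 = 329/53

329/53


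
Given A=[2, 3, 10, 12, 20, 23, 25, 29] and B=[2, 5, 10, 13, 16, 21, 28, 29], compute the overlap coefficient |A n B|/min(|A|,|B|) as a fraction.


A intersect B = [2, 10, 29]
|A intersect B| = 3
min(|A|, |B|) = min(8, 8) = 8
Overlap = 3 / 8 = 3/8

3/8


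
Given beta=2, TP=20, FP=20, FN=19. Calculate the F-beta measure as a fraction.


P = TP/(TP+FP) = 20/40 = 1/2
R = TP/(TP+FN) = 20/39 = 20/39
beta^2 = 2^2 = 4
(1 + beta^2) = 5
Numerator = (1+beta^2)*P*R = 50/39
Denominator = beta^2*P + R = 2 + 20/39 = 98/39
F_beta = 25/49

25/49


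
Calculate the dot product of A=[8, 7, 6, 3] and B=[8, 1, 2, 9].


Dot product = sum of element-wise products
A[0]*B[0] = 8*8 = 64
A[1]*B[1] = 7*1 = 7
A[2]*B[2] = 6*2 = 12
A[3]*B[3] = 3*9 = 27
Sum = 64 + 7 + 12 + 27 = 110

110


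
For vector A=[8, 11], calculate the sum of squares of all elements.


|A|^2 = sum of squared components
A[0]^2 = 8^2 = 64
A[1]^2 = 11^2 = 121
Sum = 64 + 121 = 185

185


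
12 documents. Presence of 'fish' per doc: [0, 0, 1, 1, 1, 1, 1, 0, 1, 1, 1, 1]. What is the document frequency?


Checking each document for 'fish':
Doc 1: absent
Doc 2: absent
Doc 3: present
Doc 4: present
Doc 5: present
Doc 6: present
Doc 7: present
Doc 8: absent
Doc 9: present
Doc 10: present
Doc 11: present
Doc 12: present
df = sum of presences = 0 + 0 + 1 + 1 + 1 + 1 + 1 + 0 + 1 + 1 + 1 + 1 = 9

9


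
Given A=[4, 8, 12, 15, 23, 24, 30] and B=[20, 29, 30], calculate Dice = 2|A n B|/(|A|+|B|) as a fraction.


A intersect B = [30]
|A intersect B| = 1
|A| = 7, |B| = 3
Dice = 2*1 / (7+3)
= 2 / 10 = 1/5

1/5


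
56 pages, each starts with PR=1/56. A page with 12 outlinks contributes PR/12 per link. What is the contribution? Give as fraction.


Initial PR = 1/56 = 1/56
Outlinks = 12
Contribution per link = PR / outlinks
= 1/56 / 12
= 1/672

1/672


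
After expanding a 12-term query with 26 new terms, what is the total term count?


Original terms: 12
Expansion terms: 26
Total = 12 + 26 = 38

38


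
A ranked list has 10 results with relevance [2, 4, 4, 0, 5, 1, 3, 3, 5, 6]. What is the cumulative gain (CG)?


Cumulative Gain = sum of relevance scores
Position 1: rel=2, running sum=2
Position 2: rel=4, running sum=6
Position 3: rel=4, running sum=10
Position 4: rel=0, running sum=10
Position 5: rel=5, running sum=15
Position 6: rel=1, running sum=16
Position 7: rel=3, running sum=19
Position 8: rel=3, running sum=22
Position 9: rel=5, running sum=27
Position 10: rel=6, running sum=33
CG = 33

33


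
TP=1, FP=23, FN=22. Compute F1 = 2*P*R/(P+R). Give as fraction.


F1 = 2 * P * R / (P + R)
P = TP/(TP+FP) = 1/24 = 1/24
R = TP/(TP+FN) = 1/23 = 1/23
2 * P * R = 2 * 1/24 * 1/23 = 1/276
P + R = 1/24 + 1/23 = 47/552
F1 = 1/276 / 47/552 = 2/47

2/47


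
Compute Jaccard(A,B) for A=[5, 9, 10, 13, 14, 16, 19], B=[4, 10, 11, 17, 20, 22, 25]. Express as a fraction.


A intersect B = [10]
|A intersect B| = 1
A union B = [4, 5, 9, 10, 11, 13, 14, 16, 17, 19, 20, 22, 25]
|A union B| = 13
Jaccard = 1/13 = 1/13

1/13


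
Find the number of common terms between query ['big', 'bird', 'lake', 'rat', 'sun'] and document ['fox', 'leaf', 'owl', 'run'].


Query terms: ['big', 'bird', 'lake', 'rat', 'sun']
Document terms: ['fox', 'leaf', 'owl', 'run']
Common terms: []
Overlap count = 0

0


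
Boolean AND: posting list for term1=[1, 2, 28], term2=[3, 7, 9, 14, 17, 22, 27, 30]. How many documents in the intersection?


Boolean AND: find intersection of posting lists
term1 docs: [1, 2, 28]
term2 docs: [3, 7, 9, 14, 17, 22, 27, 30]
Intersection: []
|intersection| = 0

0
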